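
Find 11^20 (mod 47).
By repeated squaring (mod 47): 11^{1}≡11, 11^{2}≡27, 11^{4}≡24, 11^{8}≡12, 11^{16}≡3. Then 11^{20} = 11^{16+4} ≡ 3 × 24 ≡ 25 (mod 47)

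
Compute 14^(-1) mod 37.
Since 37 is prime, by Fermat 14^(-1) ≡ 14^{35} ≡ 8 mod 37. Verify: 14 × 8 = 112 ≡ 1 mod 37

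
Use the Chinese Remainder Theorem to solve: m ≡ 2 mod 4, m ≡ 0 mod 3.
M = 4 × 3 = 12. M₁ = 3, y₁ ≡ 3 mod 4. M₂ = 4, y₂ ≡ 1 mod 3. m = 2×3×3 + 0×4×1 ≡ 6 mod 12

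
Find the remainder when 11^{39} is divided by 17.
By Fermat: 11^{16} ≡ 1 mod 17. 39 = 2×16 + 7. So 11^{39} ≡ 11^{7} ≡ 3 mod 17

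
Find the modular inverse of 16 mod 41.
Since 41 is prime, by Fermat 16^(-1) ≡ 16^{39} ≡ 18 (mod 41). Verify: 16 × 18 = 288 ≡ 1 (mod 41)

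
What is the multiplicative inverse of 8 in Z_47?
Since 47 is prime, by Fermat 8^(-1) ≡ 8^{45} ≡ 6 (mod 47). Verify: 8 × 6 = 48 ≡ 1 (mod 47)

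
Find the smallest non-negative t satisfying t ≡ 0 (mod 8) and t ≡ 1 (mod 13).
M = 8 × 13 = 104. M₁ = 13, y₁ ≡ 5 (mod 8). M₂ = 8, y₂ ≡ 5 (mod 13). t = 0×13×5 + 1×8×5 ≡ 40 (mod 104)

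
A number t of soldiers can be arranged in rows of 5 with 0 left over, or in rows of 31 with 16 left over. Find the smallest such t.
M = 5 × 31 = 155. M₁ = 31, y₁ ≡ 1 mod 5. M₂ = 5, y₂ ≡ 25 mod 31. t = 0×31×1 + 16×5×25 ≡ 140 mod 155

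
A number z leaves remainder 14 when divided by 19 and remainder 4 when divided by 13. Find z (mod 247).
M = 19 × 13 = 247. M₁ = 13, y₁ ≡ 3 (mod 19). M₂ = 19, y₂ ≡ 11 (mod 13). z = 14×13×3 + 4×19×11 ≡ 147 (mod 247)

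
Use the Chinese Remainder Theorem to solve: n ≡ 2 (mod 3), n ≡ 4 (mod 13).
M = 3 × 13 = 39. M₁ = 13, y₁ ≡ 1 (mod 3). M₂ = 3, y₂ ≡ 9 (mod 13). n = 2×13×1 + 4×3×9 ≡ 17 (mod 39)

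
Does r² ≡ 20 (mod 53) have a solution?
By Euler's criterion: 20^{26} ≡ 52 (mod 53). Since this equals -1 (≡ 52), 20 is not a QR.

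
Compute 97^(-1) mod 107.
Since 107 is prime, by Fermat 97^(-1) ≡ 97^{105} ≡ 32 mod 107. Verify: 97 × 32 = 3104 ≡ 1 mod 107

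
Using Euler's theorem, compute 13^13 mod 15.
By Euler: 13^{8} ≡ 1 (mod 15) since gcd(13, 15) = 1. 13 = 1×8 + 5. So 13^{13} ≡ 13^{5} ≡ 13 (mod 15)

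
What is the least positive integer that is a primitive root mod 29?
g = 2. Powers: [2, 4, 8, 16, 3, 6, 12, 24, 19, ...] generates all 28 non-zero residues.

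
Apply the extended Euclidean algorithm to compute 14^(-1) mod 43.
Extended GCD: 14(-3) + 43(1) = 1. So 14^(-1) ≡ -3 ≡ 40 mod 43. Verify: 14 × 40 = 560 ≡ 1 mod 43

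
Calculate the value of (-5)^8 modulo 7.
Using Fermat: (-5)^{6} ≡ 1 mod 7. 8 ≡ 2 mod 6. So (-5)^{8} ≡ (-5)^{2} ≡ 4 mod 7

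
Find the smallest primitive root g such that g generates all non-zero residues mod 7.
g = 3. Powers: [3, 2, 6, 4, 5, 1] generates all 6 non-zero residues.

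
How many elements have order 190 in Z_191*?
Number of primitive roots mod 191 = φ(p-1) = φ(190) = 72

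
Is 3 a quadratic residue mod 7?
By Euler's criterion: 3^{3} ≡ 6 (mod 7). Since this equals -1 (≡ 6), 3 is not a QR.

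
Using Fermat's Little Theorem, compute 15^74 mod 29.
By Fermat: 15^{28} ≡ 1 (mod 29). 74 = 2×28 + 18. So 15^{74} ≡ 15^{18} ≡ 9 (mod 29)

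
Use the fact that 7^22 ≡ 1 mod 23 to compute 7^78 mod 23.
By Fermat: 7^{22} ≡ 1 mod 23. 78 = 3×22 + 12. So 7^{78} ≡ 7^{12} ≡ 16 mod 23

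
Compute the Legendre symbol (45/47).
(45/47) = 45^{23} mod 47 = -1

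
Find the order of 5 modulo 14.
Powers of 5 mod 14: 5^1≡5, 5^2≡11, 5^3≡13, 5^4≡9, 5^5≡3, 5^6≡1. ord_14(5) = 6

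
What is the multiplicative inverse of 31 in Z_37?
Since 37 is prime, by Fermat 31^(-1) ≡ 31^{35} ≡ 6 mod 37. Verify: 31 × 6 = 186 ≡ 1 mod 37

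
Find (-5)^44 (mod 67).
By repeated squaring (mod 67): (-5)^{1}≡62, (-5)^{2}≡25, (-5)^{4}≡22, (-5)^{8}≡15, (-5)^{16}≡24, (-5)^{32}≡40. Then (-5)^{44} = (-5)^{32+8+4} ≡ 40 × 15 × 22 ≡ 1 (mod 67)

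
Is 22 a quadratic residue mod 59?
By Euler's criterion: 22^{29} ≡ 1 (mod 59). Since this equals 1, 22 is a QR.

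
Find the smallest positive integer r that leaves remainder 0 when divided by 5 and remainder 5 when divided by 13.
M = 5 × 13 = 65. M₁ = 13, y₁ ≡ 2 (mod 5). M₂ = 5, y₂ ≡ 8 (mod 13). r = 0×13×2 + 5×5×8 ≡ 5 (mod 65)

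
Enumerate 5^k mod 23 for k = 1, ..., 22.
5^1, 5^2, ..., 5^{22} mod 23: [5, 2, 10, 4, 20, 8, 17, 16, 11, 9, 22, 18, 21, 13, 19, 3, 15, 6, 7, 12, 14, 1]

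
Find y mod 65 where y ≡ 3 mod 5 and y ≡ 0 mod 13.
M = 5 × 13 = 65. M₁ = 13, y₁ ≡ 2 mod 5. M₂ = 5, y₂ ≡ 8 mod 13. y = 3×13×2 + 0×5×8 ≡ 13 mod 65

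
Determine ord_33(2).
Powers of 2 mod 33: 2^1≡2, 2^2≡4, 2^3≡8, 2^4≡16, 2^5≡32, 2^6≡31, 2^7≡29, 2^8≡25, 2^9≡17, 2^10≡1. ord_33(2) = 10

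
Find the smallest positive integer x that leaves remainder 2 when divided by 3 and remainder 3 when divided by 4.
M = 3 × 4 = 12. M₁ = 4, y₁ ≡ 1 mod 3. M₂ = 3, y₂ ≡ 3 mod 4. x = 2×4×1 + 3×3×3 ≡ 11 mod 12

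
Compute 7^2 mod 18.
7^{2} = 49 ≡ 13 mod 18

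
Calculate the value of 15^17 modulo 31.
By repeated squaring mod 31: 15^{1}≡15, 15^{2}≡8, 15^{4}≡2, 15^{8}≡4, 15^{16}≡16. Then 15^{17} = 15^{16+1} ≡ 16 × 15 ≡ 23 mod 31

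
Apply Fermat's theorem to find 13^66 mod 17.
By Fermat: 13^{16} ≡ 1 mod 17. 66 = 4×16 + 2. So 13^{66} ≡ 13^{2} ≡ 16 mod 17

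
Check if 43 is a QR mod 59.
By Euler's criterion: 43^{29} ≡ 58 mod 59. Since this equals -1 (≡ 58), 43 is not a QR.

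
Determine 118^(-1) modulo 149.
Since 149 is prime, by Fermat 118^(-1) ≡ 118^{147} ≡ 24 (mod 149). Verify: 118 × 24 = 2832 ≡ 1 (mod 149)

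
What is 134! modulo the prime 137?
(136)! = (134)! × (135) × (136) ≡ -1 (mod 137). So (134)! ≡ -1 × [(136)(135)]^(-1) ≡ 68 (mod 137)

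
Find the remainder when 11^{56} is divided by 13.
By Fermat: 11^{12} ≡ 1 (mod 13). 56 = 4×12 + 8. So 11^{56} ≡ 11^{8} ≡ 9 (mod 13)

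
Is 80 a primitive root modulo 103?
80^{34} ≡ 1 (mod 103) and 34 < 102, so ord_103(80) = 34 ≠ 102 and 80 is not a primitive root.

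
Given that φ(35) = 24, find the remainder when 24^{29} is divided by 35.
By Euler: 24^{24} ≡ 1 mod 35 since gcd(24, 35) = 1. 29 = 1×24 + 5. So 24^{29} ≡ 24^{5} ≡ 19 mod 35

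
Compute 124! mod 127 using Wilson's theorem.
(126)! = (124)! × (125) × (126) ≡ -1 mod 127. So (124)! ≡ -1 × [(126)(125)]^(-1) ≡ 63 mod 127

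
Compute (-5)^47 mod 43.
Using Fermat: (-5)^{42} ≡ 1 mod 43. 47 ≡ 5 mod 42. So (-5)^{47} ≡ (-5)^{5} ≡ 14 mod 43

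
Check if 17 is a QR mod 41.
By Euler's criterion: 17^{20} ≡ 40 mod 41. Since this equals -1 (≡ 40), 17 is not a QR.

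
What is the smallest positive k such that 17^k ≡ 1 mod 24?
Powers of 17 mod 24: 17^1≡17, 17^2≡1. So the order of 17 is 2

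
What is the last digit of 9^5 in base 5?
Using Fermat: 9^{4} ≡ 1 mod 5. 5 ≡ 1 mod 4. So 9^{5} ≡ 9^{1} ≡ 4 mod 5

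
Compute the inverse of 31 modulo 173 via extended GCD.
Extended GCD: 31(67) + 173(-12) = 1. So 31^(-1) ≡ 67 (mod 173). Verify: 31 × 67 = 2077 ≡ 1 (mod 173)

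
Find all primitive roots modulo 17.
There are φ(16) = 8 primitive roots mod 17: {3, 5, 6, 7, 10, 11, 12, 14}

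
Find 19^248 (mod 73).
Using Fermat: 19^{72} ≡ 1 (mod 73). 248 ≡ 32 (mod 72). So 19^{248} ≡ 19^{32} ≡ 32 (mod 73)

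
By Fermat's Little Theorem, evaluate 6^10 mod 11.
By Fermat's Little Theorem, 6^{10} ≡ 1 mod 11 since 11 is prime and gcd(6, 11) = 1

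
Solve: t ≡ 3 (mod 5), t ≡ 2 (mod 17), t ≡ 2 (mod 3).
M = 5 × 17 × 3 = 255. M₁ = 51, y₁ ≡ 1 (mod 5). M₂ = 15, y₂ ≡ 8 (mod 17). M₃ = 85, y₃ ≡ 1 (mod 3). t = 3×51×1 + 2×15×8 + 2×85×1 ≡ 53 (mod 255)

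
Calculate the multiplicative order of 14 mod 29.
Powers of 14 mod 29: 14^1≡14, 14^2≡22, 14^3≡18, 14^4≡20, 14^5≡19, 14^6≡5, 14^7≡12, 14^8≡23, 14^9≡3, 14^10≡13, 14^11≡8, 14^12≡25, 14^13≡2, 14^14≡28, 14^15≡15, 14^16≡7, 14^17≡11, 14^18≡9, 14^19≡10, 14^20≡24, 14^21≡17, 14^22≡6, 14^23≡26, 14^24≡16, 14^25≡21, 14^26≡4, 14^27≡27, 14^28≡1. Order = 28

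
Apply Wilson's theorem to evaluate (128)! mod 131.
(130)! = (128)! × (129) × (130) ≡ -1 mod 131. So (128)! ≡ -1 × [(130)(129)]^(-1) ≡ 65 mod 131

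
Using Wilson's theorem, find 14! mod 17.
(16)! = (14)! × (15) × (16) ≡ -1 mod 17. So (14)! ≡ -1 × [(16)(15)]^(-1) ≡ 8 mod 17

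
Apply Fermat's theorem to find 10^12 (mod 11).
By Fermat: 10^{10} ≡ 1 (mod 11). So 10^{12} = 10^{10} · 10^{2} ≡ 10^{2} ≡ 1 (mod 11)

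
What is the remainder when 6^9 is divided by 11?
By repeated squaring (mod 11): 6^{1}≡6, 6^{2}≡3, 6^{4}≡9, 6^{8}≡4. Then 6^{9} = 6^{8+1} ≡ 4 × 6 ≡ 2 (mod 11)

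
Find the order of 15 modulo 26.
Powers of 15 mod 26: 15^1≡15, 15^2≡17, 15^3≡21, 15^4≡3, 15^5≡19, 15^6≡25, 15^7≡11, 15^8≡9, 15^9≡5, 15^10≡23, 15^11≡7, 15^12≡1. ord_26(15) = 12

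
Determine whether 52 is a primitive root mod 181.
52^{90} ≡ 1 (mod 181) and 90 < 180, so ord_181(52) = 90 ≠ 180 and 52 is not a primitive root.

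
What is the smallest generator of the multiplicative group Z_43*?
g = 3. Powers: [3, 9, 27, 38, 28, 41, 37, 25, ...] generates all 42 non-zero residues.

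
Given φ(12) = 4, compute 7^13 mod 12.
By Euler: 7^{4} ≡ 1 mod 12 since gcd(7, 12) = 1. 13 = 3×4 + 1. So 7^{13} ≡ 7^{1} ≡ 7 mod 12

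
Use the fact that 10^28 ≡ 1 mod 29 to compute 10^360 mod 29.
By Fermat: 10^{28} ≡ 1 mod 29. 360 ≡ 24 mod 28. So 10^{360} ≡ 10^{24} ≡ 23 mod 29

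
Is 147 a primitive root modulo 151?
147^{30} ≡ 1 (mod 151) and 30 < 150, so ord_151(147) = 30 ≠ 150 and 147 is not a primitive root.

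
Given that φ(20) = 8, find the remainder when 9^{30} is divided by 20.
By Euler: 9^{8} ≡ 1 mod 20 since gcd(9, 20) = 1. 30 = 3×8 + 6. So 9^{30} ≡ 9^{6} ≡ 1 mod 20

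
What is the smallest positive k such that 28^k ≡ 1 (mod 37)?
Powers of 28 mod 37: 28^1≡28, 28^2≡7, 28^3≡11, 28^4≡12, 28^5≡3, 28^6≡10, 28^7≡21, 28^8≡33, 28^9≡36, 28^10≡9, 28^11≡30, 28^12≡26, 28^13≡25, 28^14≡34, 28^15≡27, 28^16≡16, 28^17≡4, 28^18≡1. So the order of 28 is 18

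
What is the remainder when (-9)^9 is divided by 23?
By repeated squaring (mod 23): (-9)^{1}≡14, (-9)^{2}≡12, (-9)^{4}≡6, (-9)^{8}≡13. Then (-9)^{9} = (-9)^{8+1} ≡ 13 × 14 ≡ 21 (mod 23)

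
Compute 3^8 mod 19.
By repeated squaring mod 19: 3^{1}≡3, 3^{2}≡9, 3^{4}≡5, 3^{8}≡6. So 3^{8} ≡ 6 mod 19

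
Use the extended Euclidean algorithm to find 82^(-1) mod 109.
Extended GCD: 82(4) + 109(-3) = 1. So 82^(-1) ≡ 4 mod 109. Verify: 82 × 4 = 328 ≡ 1 mod 109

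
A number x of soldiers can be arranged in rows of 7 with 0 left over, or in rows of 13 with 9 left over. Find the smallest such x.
M = 7 × 13 = 91. M₁ = 13, y₁ ≡ 6 (mod 7). M₂ = 7, y₂ ≡ 2 (mod 13). x = 0×13×6 + 9×7×2 ≡ 35 (mod 91)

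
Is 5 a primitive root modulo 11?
5^{5} ≡ 1 (mod 11) and 5 < 10, so ord_11(5) = 5 ≠ 10 and 5 is not a primitive root.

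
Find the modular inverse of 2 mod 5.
Since 5 is prime, by Fermat 2^(-1) ≡ 2^{3} ≡ 3 (mod 5). Verify: 2 × 3 = 6 ≡ 1 (mod 5)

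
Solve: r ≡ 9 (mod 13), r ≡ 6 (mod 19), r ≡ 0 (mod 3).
M = 13 × 19 × 3 = 741. M₁ = 57, y₁ ≡ 8 (mod 13). M₂ = 39, y₂ ≡ 1 (mod 19). M₃ = 247, y₃ ≡ 1 (mod 3). r = 9×57×8 + 6×39×1 + 0×247×1 ≡ 633 (mod 741)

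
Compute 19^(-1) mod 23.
Since 23 is prime, by Fermat 19^(-1) ≡ 19^{21} ≡ 17 mod 23. Verify: 19 × 17 = 323 ≡ 1 mod 23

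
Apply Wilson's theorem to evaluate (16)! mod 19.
(18)! = (16)! × (17) × (18) ≡ -1 (mod 19). So (16)! ≡ -1 × [(18)(17)]^(-1) ≡ 9 (mod 19)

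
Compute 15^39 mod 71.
By repeated squaring (mod 71): 15^{1}≡15, 15^{2}≡12, 15^{4}≡2, 15^{8}≡4, 15^{16}≡16, 15^{32}≡43. Then 15^{39} = 15^{32+4+2+1} ≡ 43 × 2 × 12 × 15 ≡ 2 (mod 71)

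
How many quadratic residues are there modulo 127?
Exactly half the non-zero residues mod a prime are QRs: (127-1)/2 = 63.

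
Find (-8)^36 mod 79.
By repeated squaring mod 79: (-8)^{1}≡71, (-8)^{2}≡64, (-8)^{4}≡67, (-8)^{8}≡65, (-8)^{16}≡38, (-8)^{32}≡22. Then (-8)^{36} = (-8)^{32+4} ≡ 22 × 67 ≡ 52 mod 79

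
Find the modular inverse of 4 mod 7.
Since 7 is prime, by Fermat 4^(-1) ≡ 4^{5} ≡ 2 mod 7. Verify: 4 × 2 = 8 ≡ 1 mod 7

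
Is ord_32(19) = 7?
Powers of 19 mod 32: 19^1≡19, 19^2≡9, 19^3≡11, 19^4≡17, 19^5≡3, 19^6≡25, 19^7≡27, 19^8≡1. 19^7≡27≢1, so ord ≠ 7. No, the actual order is 8.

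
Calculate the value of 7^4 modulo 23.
7^{4} = 2401 ≡ 9 (mod 23)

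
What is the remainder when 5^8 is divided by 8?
By repeated squaring mod 8: 5^{1}≡5, 5^{2}≡1, 5^{4}≡1, 5^{8}≡1. So 5^{8} ≡ 1 mod 8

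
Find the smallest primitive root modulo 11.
g = 2. For each prime q|10: 2^{5}≡10, 2^{2}≡4, none ≡ 1, so ord_11(2) = 10 and 2 is a primitive root.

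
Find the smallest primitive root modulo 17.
g = 3. For each prime q|16: 3^{8}≡16, none ≡ 1, so ord_17(3) = 16 and 3 is a primitive root.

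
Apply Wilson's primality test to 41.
(40)! mod 41 = 40. Since 40 ≡ -1 mod 41, 41 is prime.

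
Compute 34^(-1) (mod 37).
Since 37 is prime, by Fermat 34^(-1) ≡ 34^{35} ≡ 12 (mod 37). Verify: 34 × 12 = 408 ≡ 1 (mod 37)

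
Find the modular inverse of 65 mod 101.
Since 101 is prime, by Fermat 65^(-1) ≡ 65^{99} ≡ 14 mod 101. Verify: 65 × 14 = 910 ≡ 1 mod 101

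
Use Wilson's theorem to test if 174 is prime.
(173)! mod 174 = 0. Since 0 ≢ -1 mod 174, 174 is not prime.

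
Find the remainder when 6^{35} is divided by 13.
By Fermat: 6^{12} ≡ 1 (mod 13). 35 = 2×12 + 11. So 6^{35} ≡ 6^{11} ≡ 11 (mod 13)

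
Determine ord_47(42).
Powers of 42 mod 47: 42^1≡42, 42^2≡25, 42^3≡16, 42^4≡14, 42^5≡24, 42^6≡21, 42^7≡36, 42^8≡8, 42^9≡7, 42^10≡12, 42^11≡34, 42^12≡18, 42^13≡4, 42^14≡27, 42^15≡6, 42^16≡17, 42^17≡9, 42^18≡2, 42^19≡37, 42^20≡3, 42^21≡32, 42^22≡28, 42^23≡1. So the order of 42 is 23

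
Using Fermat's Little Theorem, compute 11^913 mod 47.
By Fermat: 11^{46} ≡ 1 (mod 47). 913 ≡ 39 (mod 46). So 11^{913} ≡ 11^{39} ≡ 44 (mod 47)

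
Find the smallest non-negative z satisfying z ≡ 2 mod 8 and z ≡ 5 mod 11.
M = 8 × 11 = 88. M₁ = 11, y₁ ≡ 3 mod 8. M₂ = 8, y₂ ≡ 7 mod 11. z = 2×11×3 + 5×8×7 ≡ 82 mod 88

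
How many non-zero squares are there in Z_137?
Exactly half the non-zero residues mod a prime are QRs: (137-1)/2 = 68.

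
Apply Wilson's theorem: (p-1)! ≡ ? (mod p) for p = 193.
By Wilson's theorem, (192)! ≡ -1 ≡ 192 (mod 193)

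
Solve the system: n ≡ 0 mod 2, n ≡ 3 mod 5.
M = 2 × 5 = 10. M₁ = 5, y₁ ≡ 1 mod 2. M₂ = 2, y₂ ≡ 3 mod 5. n = 0×5×1 + 3×2×3 ≡ 8 mod 10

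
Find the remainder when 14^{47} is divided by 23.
By Fermat: 14^{22} ≡ 1 mod 23. 47 = 2×22 + 3. So 14^{47} ≡ 14^{3} ≡ 7 mod 23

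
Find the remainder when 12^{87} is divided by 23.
By Fermat: 12^{22} ≡ 1 (mod 23). 87 = 3×22 + 21. So 12^{87} ≡ 12^{21} ≡ 2 (mod 23)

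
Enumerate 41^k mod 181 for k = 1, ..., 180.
41^1, 41^2, ..., 41^{180} mod 181: [41, 52, 141, 170, 92, 152, 78, 121, 74, 138, 47, 117, 91, 111, 26, 161, 85, 46, 76, 39, 151, 37, 69, 114, 149, 136, 146, 13, 171, 133, 23, 38, 110, 166, 109, 125, 57, 165, 68, 73, 97, 176, 157, 102, 19, 55, 83, 145, 153, 119, 173, 34, 127, 139, 88, 169, 51, 100, 118, 132, 163, 167, 150, 177, 17, 154, 160, 44, 175, 116, 50, 59, 66, 172, 174, 75, 179, 99, 77, 80, 22, 178, 58, 25, 120, 33, 86, 87, 128, 180, 140, 129, 40, 11, 89, 29, 103, 60, 107, 43, 134, 64, 90, 70, 155, 20, 96, 135, 105, 142, 30, 144, 112, 67, 32, 45, 35, 168, 10, 48, 158, 143, 71, 15, 72, 56, 124, 16, 113, 108, 84, 5, 24, 79, 162, 126, 98, 36, 28, 62, 8, 147, 54, 42, 93, 12, 130, 81, 63, 49, 18, 14, 31, 4, 164, 27, 21, 137, 6, 65, 131, 122, 115, 9, 7, 106, 2, 82, 104, 101, 159, 3, 123, 156, 61, 148, 95, 94, 53, 1]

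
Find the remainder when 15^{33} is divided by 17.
By Fermat: 15^{16} ≡ 1 mod 17. 33 = 2×16 + 1. So 15^{33} ≡ 15^{1} ≡ 15 mod 17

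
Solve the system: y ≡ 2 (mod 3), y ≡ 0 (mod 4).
M = 3 × 4 = 12. M₁ = 4, y₁ ≡ 1 (mod 3). M₂ = 3, y₂ ≡ 3 (mod 4). y = 2×4×1 + 0×3×3 ≡ 8 (mod 12)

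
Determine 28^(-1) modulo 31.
Since 31 is prime, by Fermat 28^(-1) ≡ 28^{29} ≡ 10 (mod 31). Verify: 28 × 10 = 280 ≡ 1 (mod 31)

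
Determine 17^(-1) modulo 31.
Since 31 is prime, by Fermat 17^(-1) ≡ 17^{29} ≡ 11 mod 31. Verify: 17 × 11 = 187 ≡ 1 mod 31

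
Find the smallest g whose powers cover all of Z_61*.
g = 2. Powers: [2, 4, 8, 16, 32, 3, 6, ...] generates all 60 non-zero residues.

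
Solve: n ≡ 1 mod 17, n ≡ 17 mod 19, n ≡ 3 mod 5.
M = 17 × 19 × 5 = 1615. M₁ = 95, y₁ ≡ 12 mod 17. M₂ = 85, y₂ ≡ 17 mod 19. M₃ = 323, y₃ ≡ 2 mod 5. n = 1×95×12 + 17×85×17 + 3×323×2 ≡ 188 mod 1615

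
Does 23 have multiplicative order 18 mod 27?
Powers of 23 mod 27: 23^1≡23, 23^2≡16, 23^3≡17, 23^4≡13, 23^5≡2, 23^6≡19, 23^7≡5, 23^8≡7, 23^9≡26, 23^10≡4, 23^11≡11, 23^12≡10, 23^13≡14, 23^14≡25, 23^15≡8, 23^16≡22, 23^17≡20, 23^18≡1. First k with 23^k≡1 is k=18. Yes, ord_27(23) = 18.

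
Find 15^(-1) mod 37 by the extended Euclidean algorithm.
Extended GCD: 15(5) + 37(-2) = 1. So 15^(-1) ≡ 5 mod 37. Verify: 15 × 5 = 75 ≡ 1 mod 37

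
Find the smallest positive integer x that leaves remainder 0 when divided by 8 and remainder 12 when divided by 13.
M = 8 × 13 = 104. M₁ = 13, y₁ ≡ 5 (mod 8). M₂ = 8, y₂ ≡ 5 (mod 13). x = 0×13×5 + 12×8×5 ≡ 64 (mod 104)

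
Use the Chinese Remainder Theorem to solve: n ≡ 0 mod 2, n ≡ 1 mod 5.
M = 2 × 5 = 10. M₁ = 5, y₁ ≡ 1 mod 2. M₂ = 2, y₂ ≡ 3 mod 5. n = 0×5×1 + 1×2×3 ≡ 6 mod 10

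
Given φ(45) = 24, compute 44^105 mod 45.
By Euler: 44^{24} ≡ 1 (mod 45) since gcd(44, 45) = 1. 105 = 4×24 + 9. So 44^{105} ≡ 44^{9} ≡ 44 (mod 45)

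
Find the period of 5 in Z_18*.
Powers of 5 mod 18: 5^1≡5, 5^2≡7, 5^3≡17, 5^4≡13, 5^5≡11, 5^6≡1. Order = 6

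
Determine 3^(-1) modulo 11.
Since 11 is prime, by Fermat 3^(-1) ≡ 3^{9} ≡ 4 mod 11. Verify: 3 × 4 = 12 ≡ 1 mod 11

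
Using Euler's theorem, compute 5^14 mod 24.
By Euler: 5^{8} ≡ 1 mod 24 since gcd(5, 24) = 1. 14 = 1×8 + 6. So 5^{14} ≡ 5^{6} ≡ 1 mod 24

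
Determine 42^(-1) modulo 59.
Since 59 is prime, by Fermat 42^(-1) ≡ 42^{57} ≡ 52 mod 59. Verify: 42 × 52 = 2184 ≡ 1 mod 59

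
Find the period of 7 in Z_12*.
Powers of 7 mod 12: 7^1≡7, 7^2≡1. ord_12(7) = 2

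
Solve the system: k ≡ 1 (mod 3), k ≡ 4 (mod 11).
M = 3 × 11 = 33. M₁ = 11, y₁ ≡ 2 (mod 3). M₂ = 3, y₂ ≡ 4 (mod 11). k = 1×11×2 + 4×3×4 ≡ 4 (mod 33)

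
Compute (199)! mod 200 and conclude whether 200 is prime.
(199)! mod 200 = 0. Since 0 ≢ -1 mod 200, 200 is not prime.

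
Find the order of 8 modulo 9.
Powers of 8 mod 9: 8^1≡8, 8^2≡1. So the order of 8 is 2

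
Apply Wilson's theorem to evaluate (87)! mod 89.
(88)! = (87)! × (88) ≡ -1 mod 89. So (87)! ≡ -1 × (88)^(-1) ≡ (-1)×(-1) = 1 mod 89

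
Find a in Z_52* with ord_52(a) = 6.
3 has order 6 mod 52 since 3^{6} ≡ 1 mod 52 and no smaller power works.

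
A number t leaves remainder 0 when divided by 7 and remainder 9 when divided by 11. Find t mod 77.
M = 7 × 11 = 77. M₁ = 11, y₁ ≡ 2 mod 7. M₂ = 7, y₂ ≡ 8 mod 11. t = 0×11×2 + 9×7×8 ≡ 42 mod 77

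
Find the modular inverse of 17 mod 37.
Since 37 is prime, by Fermat 17^(-1) ≡ 17^{35} ≡ 24 mod 37. Verify: 17 × 24 = 408 ≡ 1 mod 37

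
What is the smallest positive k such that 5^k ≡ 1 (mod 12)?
Powers of 5 mod 12: 5^1≡5, 5^2≡1. Order = 2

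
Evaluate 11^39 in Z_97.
By repeated squaring mod 97: 11^{1}≡11, 11^{2}≡24, 11^{4}≡91, 11^{8}≡36, 11^{16}≡35, 11^{32}≡61. Then 11^{39} = 11^{32+4+2+1} ≡ 61 × 91 × 24 × 11 ≡ 85 mod 97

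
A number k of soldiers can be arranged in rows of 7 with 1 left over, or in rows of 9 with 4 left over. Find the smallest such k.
M = 7 × 9 = 63. M₁ = 9, y₁ ≡ 4 (mod 7). M₂ = 7, y₂ ≡ 4 (mod 9). k = 1×9×4 + 4×7×4 ≡ 22 (mod 63)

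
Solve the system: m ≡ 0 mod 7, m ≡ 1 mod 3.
M = 7 × 3 = 21. M₁ = 3, y₁ ≡ 5 mod 7. M₂ = 7, y₂ ≡ 1 mod 3. m = 0×3×5 + 1×7×1 ≡ 7 mod 21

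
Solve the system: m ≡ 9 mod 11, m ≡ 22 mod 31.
M = 11 × 31 = 341. M₁ = 31, y₁ ≡ 5 mod 11. M₂ = 11, y₂ ≡ 17 mod 31. m = 9×31×5 + 22×11×17 ≡ 53 mod 341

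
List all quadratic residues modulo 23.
Quadratic residues modulo 23: {1, 2, 3, 4, 6, 8, 9, 12, 13, 16, 18}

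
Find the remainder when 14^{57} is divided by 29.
By Fermat: 14^{28} ≡ 1 (mod 29). 57 = 2×28 + 1. So 14^{57} ≡ 14^{1} ≡ 14 (mod 29)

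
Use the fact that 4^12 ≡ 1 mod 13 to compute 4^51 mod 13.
By Fermat: 4^{12} ≡ 1 mod 13. 51 = 4×12 + 3. So 4^{51} ≡ 4^{3} ≡ 12 mod 13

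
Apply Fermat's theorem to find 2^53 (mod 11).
By Fermat: 2^{10} ≡ 1 (mod 11). 53 = 5×10 + 3. So 2^{53} ≡ 2^{3} ≡ 8 (mod 11)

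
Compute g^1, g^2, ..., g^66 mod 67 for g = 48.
48^1, 48^2, ..., 48^{66} mod 67: [48, 26, 42, 6, 20, 22, 51, 36, 53, 65, 38, 15, 50, 55, 27, 23, 32, 62, 28, 4, 58, 37, 34, 24, 13, 21, 3, 10, 11, 59, 18, 60, 66, 19, 41, 25, 61, 47, 45, 16, 31, 14, 2, 29, 52, 17, 12, 40, 44, 35, 5, 39, 63, 9, 30, 33, 43, 54, 46, 64, 57, 56, 8, 49, 7, 1]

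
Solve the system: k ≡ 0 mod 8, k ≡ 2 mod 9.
M = 8 × 9 = 72. M₁ = 9, y₁ ≡ 1 mod 8. M₂ = 8, y₂ ≡ 8 mod 9. k = 0×9×1 + 2×8×8 ≡ 56 mod 72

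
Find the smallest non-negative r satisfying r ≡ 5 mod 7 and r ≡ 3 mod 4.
M = 7 × 4 = 28. M₁ = 4, y₁ ≡ 2 mod 7. M₂ = 7, y₂ ≡ 3 mod 4. r = 5×4×2 + 3×7×3 ≡ 19 mod 28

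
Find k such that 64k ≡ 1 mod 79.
Since 79 is prime, by Fermat 64^(-1) ≡ 64^{77} ≡ 21 mod 79. Verify: 64 × 21 = 1344 ≡ 1 mod 79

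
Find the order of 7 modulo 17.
Powers of 7 mod 17: 7^1≡7, 7^2≡15, 7^3≡3, 7^4≡4, 7^5≡11, 7^6≡9, 7^7≡12, 7^8≡16, 7^9≡10, 7^10≡2, 7^11≡14, 7^12≡13, 7^13≡6, 7^14≡8, 7^15≡5, 7^16≡1. ord_17(7) = 16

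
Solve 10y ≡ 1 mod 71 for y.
Since 71 is prime, by Fermat 10^(-1) ≡ 10^{69} ≡ 64 mod 71. Verify: 10 × 64 = 640 ≡ 1 mod 71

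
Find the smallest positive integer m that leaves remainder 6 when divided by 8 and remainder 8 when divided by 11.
M = 8 × 11 = 88. M₁ = 11, y₁ ≡ 3 (mod 8). M₂ = 8, y₂ ≡ 7 (mod 11). m = 6×11×3 + 8×8×7 ≡ 30 (mod 88)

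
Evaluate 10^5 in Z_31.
By repeated squaring (mod 31): 10^{1}≡10, 10^{2}≡7, 10^{4}≡18. Then 10^{5} = 10^{4+1} ≡ 18 × 10 ≡ 25 (mod 31)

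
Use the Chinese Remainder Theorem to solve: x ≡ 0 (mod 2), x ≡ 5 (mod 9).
M = 2 × 9 = 18. M₁ = 9, y₁ ≡ 1 (mod 2). M₂ = 2, y₂ ≡ 5 (mod 9). x = 0×9×1 + 5×2×5 ≡ 14 (mod 18)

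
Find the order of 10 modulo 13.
Powers of 10 mod 13: 10^1≡10, 10^2≡9, 10^3≡12, 10^4≡3, 10^5≡4, 10^6≡1. ord_13(10) = 6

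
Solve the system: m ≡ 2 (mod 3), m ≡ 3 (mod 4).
M = 3 × 4 = 12. M₁ = 4, y₁ ≡ 1 (mod 3). M₂ = 3, y₂ ≡ 3 (mod 4). m = 2×4×1 + 3×3×3 ≡ 11 (mod 12)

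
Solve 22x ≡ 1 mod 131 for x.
Since 131 is prime, by Fermat 22^(-1) ≡ 22^{129} ≡ 6 mod 131. Verify: 22 × 6 = 132 ≡ 1 mod 131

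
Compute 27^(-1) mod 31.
Since 31 is prime, by Fermat 27^(-1) ≡ 27^{29} ≡ 23 mod 31. Verify: 27 × 23 = 621 ≡ 1 mod 31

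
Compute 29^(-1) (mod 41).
Since 41 is prime, by Fermat 29^(-1) ≡ 29^{39} ≡ 17 (mod 41). Verify: 29 × 17 = 493 ≡ 1 (mod 41)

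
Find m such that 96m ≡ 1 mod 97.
Since 97 is prime, by Fermat 96^(-1) ≡ 96^{95} ≡ 96 mod 97. Verify: 96 × 96 = 9216 ≡ 1 mod 97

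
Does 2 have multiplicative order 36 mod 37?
Powers of 2 mod 37: 2^1≡2, 2^2≡4, 2^3≡8, 2^4≡16, 2^5≡32, 2^6≡27, 2^7≡17, 2^8≡34, 2^9≡31, 2^10≡25, 2^11≡13, 2^12≡26, 2^13≡15, 2^14≡30, 2^15≡23, 2^16≡9, 2^17≡18, 2^18≡36, 2^19≡35, 2^20≡33, 2^21≡29, 2^22≡21, 2^23≡5, 2^24≡10, 2^25≡20, 2^26≡3, 2^27≡6, 2^28≡12, 2^29≡24, 2^30≡11, 2^31≡22, 2^32≡7, 2^33≡14, 2^34≡28, 2^35≡19, 2^36≡1. First k with 2^k≡1 is k=36. Yes, ord_37(2) = 36.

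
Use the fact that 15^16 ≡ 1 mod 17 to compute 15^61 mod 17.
By Fermat: 15^{16} ≡ 1 mod 17. 61 = 3×16 + 13. So 15^{61} ≡ 15^{13} ≡ 2 mod 17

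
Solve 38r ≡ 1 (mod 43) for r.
Since 43 is prime, by Fermat 38^(-1) ≡ 38^{41} ≡ 17 (mod 43). Verify: 38 × 17 = 646 ≡ 1 (mod 43)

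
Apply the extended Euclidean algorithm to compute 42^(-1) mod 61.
Extended GCD: 42(16) + 61(-11) = 1. So 42^(-1) ≡ 16 mod 61. Verify: 42 × 16 = 672 ≡ 1 mod 61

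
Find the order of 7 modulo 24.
Powers of 7 mod 24: 7^1≡7, 7^2≡1. ord_24(7) = 2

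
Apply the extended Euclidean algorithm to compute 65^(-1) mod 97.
Extended GCD: 65(3) + 97(-2) = 1. So 65^(-1) ≡ 3 mod 97. Verify: 65 × 3 = 195 ≡ 1 mod 97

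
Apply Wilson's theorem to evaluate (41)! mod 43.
(42)! = (41)! × (42) ≡ -1 (mod 43). So (41)! ≡ -1 × (42)^(-1) ≡ (-1)×(-1) = 1 (mod 43)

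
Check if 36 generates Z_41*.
36^{20} ≡ 1 (mod 41) and 20 < 40, so ord_41(36) = 20 ≠ 40 and 36 is not a primitive root.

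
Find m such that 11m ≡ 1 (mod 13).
Since 13 is prime, by Fermat 11^(-1) ≡ 11^{11} ≡ 6 (mod 13). Verify: 11 × 6 = 66 ≡ 1 (mod 13)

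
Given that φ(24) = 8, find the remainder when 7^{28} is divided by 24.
By Euler: 7^{8} ≡ 1 mod 24 since gcd(7, 24) = 1. 28 = 3×8 + 4. So 7^{28} ≡ 7^{4} ≡ 1 mod 24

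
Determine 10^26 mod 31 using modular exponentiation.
By repeated squaring (mod 31): 10^{1}≡10, 10^{2}≡7, 10^{4}≡18, 10^{8}≡14, 10^{16}≡10. Then 10^{26} = 10^{16+8+2} ≡ 10 × 14 × 7 ≡ 19 (mod 31)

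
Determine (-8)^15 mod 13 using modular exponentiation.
Using Fermat: (-8)^{12} ≡ 1 mod 13. 15 ≡ 3 mod 12. So (-8)^{15} ≡ (-8)^{3} ≡ 8 mod 13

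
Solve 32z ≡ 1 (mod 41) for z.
Since 41 is prime, by Fermat 32^(-1) ≡ 32^{39} ≡ 9 (mod 41). Verify: 32 × 9 = 288 ≡ 1 (mod 41)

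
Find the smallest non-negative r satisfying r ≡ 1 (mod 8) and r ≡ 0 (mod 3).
M = 8 × 3 = 24. M₁ = 3, y₁ ≡ 3 (mod 8). M₂ = 8, y₂ ≡ 2 (mod 3). r = 1×3×3 + 0×8×2 ≡ 9 (mod 24)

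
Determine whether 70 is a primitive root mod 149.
ord_149(70) divides 148. For each prime q|148: 70^{74}≡148, 70^{4}≡140, none ≡ 1. So 70 has order 148 and is a primitive root mod 149.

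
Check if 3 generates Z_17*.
ord_17(3) divides 16. For each prime q|16: 3^{8}≡16, none ≡ 1. So 3 has order 16 and is a primitive root mod 17.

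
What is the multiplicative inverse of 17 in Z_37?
Since 37 is prime, by Fermat 17^(-1) ≡ 17^{35} ≡ 24 (mod 37). Verify: 17 × 24 = 408 ≡ 1 (mod 37)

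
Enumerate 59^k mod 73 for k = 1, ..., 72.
59^1, 59^2, ..., 59^{72} mod 73: [59, 50, 30, 18, 40, 24, 29, 32, 63, 67, 11, 65, 39, 38, 52, 2, 45, 27, 60, 36, 7, 48, 58, 64, 53, 61, 22, 57, 5, 3, 31, 4, 17, 54, 47, 72, 14, 23, 43, 55, 33, 49, 44, 41, 10, 6, 62, 8, 34, 35, 21, 71, 28, 46, 13, 37, 66, 25, 15, 9, 20, 12, 51, 16, 68, 70, 42, 69, 56, 19, 26, 1]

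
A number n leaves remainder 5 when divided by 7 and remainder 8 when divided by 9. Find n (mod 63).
M = 7 × 9 = 63. M₁ = 9, y₁ ≡ 4 (mod 7). M₂ = 7, y₂ ≡ 4 (mod 9). n = 5×9×4 + 8×7×4 ≡ 26 (mod 63)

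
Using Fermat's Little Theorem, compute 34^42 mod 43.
By Fermat's Little Theorem, 34^{42} ≡ 1 mod 43 since 43 is prime and gcd(34, 43) = 1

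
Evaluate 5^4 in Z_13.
5^{4} = 625 ≡ 1 (mod 13)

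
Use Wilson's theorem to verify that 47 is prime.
(46)! mod 47 = 46. Since this equals -1 mod 47, Wilson confirms 47 is prime.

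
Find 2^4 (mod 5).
2^{4} = 16 ≡ 1 (mod 5)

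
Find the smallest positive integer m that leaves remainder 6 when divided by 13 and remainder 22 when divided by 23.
M = 13 × 23 = 299. M₁ = 23, y₁ ≡ 4 (mod 13). M₂ = 13, y₂ ≡ 16 (mod 23). m = 6×23×4 + 22×13×16 ≡ 45 (mod 299)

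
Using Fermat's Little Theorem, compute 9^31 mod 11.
By Fermat: 9^{10} ≡ 1 mod 11. 31 = 3×10 + 1. So 9^{31} ≡ 9^{1} ≡ 9 mod 11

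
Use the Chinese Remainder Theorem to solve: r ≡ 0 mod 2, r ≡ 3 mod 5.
M = 2 × 5 = 10. M₁ = 5, y₁ ≡ 1 mod 2. M₂ = 2, y₂ ≡ 3 mod 5. r = 0×5×1 + 3×2×3 ≡ 8 mod 10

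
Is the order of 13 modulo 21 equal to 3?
Powers of 13 mod 21: 13^1≡13, 13^2≡1. Already 13^2≡1, so the order is 2 < 3. No, the actual order is 2.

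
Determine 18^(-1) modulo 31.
Since 31 is prime, by Fermat 18^(-1) ≡ 18^{29} ≡ 19 (mod 31). Verify: 18 × 19 = 342 ≡ 1 (mod 31)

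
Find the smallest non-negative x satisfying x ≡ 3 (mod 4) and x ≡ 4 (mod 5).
M = 4 × 5 = 20. M₁ = 5, y₁ ≡ 1 (mod 4). M₂ = 4, y₂ ≡ 4 (mod 5). x = 3×5×1 + 4×4×4 ≡ 19 (mod 20)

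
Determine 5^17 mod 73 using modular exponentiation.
By repeated squaring mod 73: 5^{1}≡5, 5^{2}≡25, 5^{4}≡41, 5^{8}≡2, 5^{16}≡4. Then 5^{17} = 5^{16+1} ≡ 4 × 5 ≡ 20 mod 73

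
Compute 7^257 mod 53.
Using Fermat: 7^{52} ≡ 1 (mod 53). 257 ≡ 49 (mod 52). So 7^{257} ≡ 7^{49} ≡ 17 (mod 53)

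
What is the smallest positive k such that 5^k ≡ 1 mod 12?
Powers of 5 mod 12: 5^1≡5, 5^2≡1. So the order of 5 is 2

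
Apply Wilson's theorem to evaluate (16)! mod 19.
(18)! = (16)! × (17) × (18) ≡ -1 (mod 19). So (16)! ≡ -1 × [(18)(17)]^(-1) ≡ 9 (mod 19)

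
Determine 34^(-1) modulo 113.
Since 113 is prime, by Fermat 34^(-1) ≡ 34^{111} ≡ 10 (mod 113). Verify: 34 × 10 = 340 ≡ 1 (mod 113)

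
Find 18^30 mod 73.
By repeated squaring mod 73: 18^{1}≡18, 18^{2}≡32, 18^{4}≡2, 18^{8}≡4, 18^{16}≡16. Then 18^{30} = 18^{16+8+4+2} ≡ 16 × 4 × 2 × 32 ≡ 8 mod 73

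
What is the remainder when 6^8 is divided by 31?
By repeated squaring (mod 31): 6^{1}≡6, 6^{2}≡5, 6^{4}≡25, 6^{8}≡5. So 6^{8} ≡ 5 (mod 31)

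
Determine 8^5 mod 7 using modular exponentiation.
By repeated squaring (mod 7): 8^{1}≡1, 8^{2}≡1, 8^{4}≡1. Then 8^{5} = 8^{4+1} ≡ 1 × 1 ≡ 1 (mod 7)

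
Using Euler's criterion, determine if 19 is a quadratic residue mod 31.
By Euler's criterion: 19^{15} ≡ 1 (mod 31). Since this equals 1, 19 is a QR.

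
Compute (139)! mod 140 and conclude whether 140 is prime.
(139)! mod 140 = 0. Since 0 ≢ -1 mod 140, 140 is not prime.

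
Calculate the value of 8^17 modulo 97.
By repeated squaring mod 97: 8^{1}≡8, 8^{2}≡64, 8^{4}≡22, 8^{8}≡96, 8^{16}≡1. Then 8^{17} = 8^{16+1} ≡ 1 × 8 ≡ 8 mod 97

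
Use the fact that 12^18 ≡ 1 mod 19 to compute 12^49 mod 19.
By Fermat: 12^{18} ≡ 1 mod 19. 49 = 2×18 + 13. So 12^{49} ≡ 12^{13} ≡ 12 mod 19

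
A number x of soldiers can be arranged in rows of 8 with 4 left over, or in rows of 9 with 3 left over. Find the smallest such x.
M = 8 × 9 = 72. M₁ = 9, y₁ ≡ 1 mod 8. M₂ = 8, y₂ ≡ 8 mod 9. x = 4×9×1 + 3×8×8 ≡ 12 mod 72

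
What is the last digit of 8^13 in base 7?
Using Fermat: 8^{6} ≡ 1 (mod 7). 13 ≡ 1 (mod 6). So 8^{13} ≡ 8^{1} ≡ 1 (mod 7)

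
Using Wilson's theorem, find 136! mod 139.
(138)! = (136)! × (137) × (138) ≡ -1 (mod 139). So (136)! ≡ -1 × [(138)(137)]^(-1) ≡ 69 (mod 139)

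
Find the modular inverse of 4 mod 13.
Since 13 is prime, by Fermat 4^(-1) ≡ 4^{11} ≡ 10 mod 13. Verify: 4 × 10 = 40 ≡ 1 mod 13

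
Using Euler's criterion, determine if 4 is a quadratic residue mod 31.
By Euler's criterion: 4^{15} ≡ 1 mod 31. Since this equals 1, 4 is a QR.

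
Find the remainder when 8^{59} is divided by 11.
By Fermat: 8^{10} ≡ 1 (mod 11). 59 = 5×10 + 9. So 8^{59} ≡ 8^{9} ≡ 7 (mod 11)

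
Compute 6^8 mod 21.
By repeated squaring (mod 21): 6^{1}≡6, 6^{2}≡15, 6^{4}≡15, 6^{8}≡15. So 6^{8} ≡ 15 (mod 21)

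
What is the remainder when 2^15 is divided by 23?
By repeated squaring mod 23: 2^{1}≡2, 2^{2}≡4, 2^{4}≡16, 2^{8}≡3. Then 2^{15} = 2^{8+4+2+1} ≡ 3 × 16 × 4 × 2 ≡ 16 mod 23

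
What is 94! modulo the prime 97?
(96)! = (94)! × (95) × (96) ≡ -1 mod 97. So (94)! ≡ -1 × [(96)(95)]^(-1) ≡ 48 mod 97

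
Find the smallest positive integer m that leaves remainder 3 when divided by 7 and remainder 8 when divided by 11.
M = 7 × 11 = 77. M₁ = 11, y₁ ≡ 2 (mod 7). M₂ = 7, y₂ ≡ 8 (mod 11). m = 3×11×2 + 8×7×8 ≡ 52 (mod 77)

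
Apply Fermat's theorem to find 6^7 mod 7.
By Fermat: 6^{6} ≡ 1 mod 7. So 6^{7} = 6^{6} · 6^{1} ≡ 6^{1} ≡ 6 mod 7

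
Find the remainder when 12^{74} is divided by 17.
By Fermat: 12^{16} ≡ 1 (mod 17). 74 = 4×16 + 10. So 12^{74} ≡ 12^{10} ≡ 9 (mod 17)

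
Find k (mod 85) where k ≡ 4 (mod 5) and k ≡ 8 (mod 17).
M = 5 × 17 = 85. M₁ = 17, y₁ ≡ 3 (mod 5). M₂ = 5, y₂ ≡ 7 (mod 17). k = 4×17×3 + 8×5×7 ≡ 59 (mod 85)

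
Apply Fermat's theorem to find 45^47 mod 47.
By Fermat: 45^{46} ≡ 1 mod 47. So 45^{47} = 45^{46} · 45^{1} ≡ 45^{1} ≡ 45 mod 47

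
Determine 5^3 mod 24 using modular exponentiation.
5^{3} = 125 ≡ 5 mod 24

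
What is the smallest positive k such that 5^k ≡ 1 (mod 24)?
Powers of 5 mod 24: 5^1≡5, 5^2≡1. ord_24(5) = 2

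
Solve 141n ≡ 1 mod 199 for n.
Since 199 is prime, by Fermat 141^(-1) ≡ 141^{197} ≡ 24 mod 199. Verify: 141 × 24 = 3384 ≡ 1 mod 199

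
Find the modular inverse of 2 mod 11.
Since 11 is prime, by Fermat 2^(-1) ≡ 2^{9} ≡ 6 (mod 11). Verify: 2 × 6 = 12 ≡ 1 (mod 11)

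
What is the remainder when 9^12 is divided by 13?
Using Fermat: 9^{12} ≡ 1 mod 13. 12 ≡ 0 mod 12. So 9^{12} ≡ 9^{0} ≡ 1 mod 13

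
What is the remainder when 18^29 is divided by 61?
By repeated squaring mod 61: 18^{1}≡18, 18^{2}≡19, 18^{4}≡56, 18^{8}≡25, 18^{16}≡15. Then 18^{29} = 18^{16+8+4+1} ≡ 15 × 25 × 56 × 18 ≡ 44 mod 61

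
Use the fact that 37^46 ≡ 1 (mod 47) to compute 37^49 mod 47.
By Fermat: 37^{46} ≡ 1 (mod 47). So 37^{49} = 37^{46} · 37^{3} ≡ 37^{3} ≡ 34 (mod 47)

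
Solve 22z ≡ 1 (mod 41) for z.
Since 41 is prime, by Fermat 22^(-1) ≡ 22^{39} ≡ 28 (mod 41). Verify: 22 × 28 = 616 ≡ 1 (mod 41)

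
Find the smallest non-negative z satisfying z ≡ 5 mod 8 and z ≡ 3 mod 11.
M = 8 × 11 = 88. M₁ = 11, y₁ ≡ 3 mod 8. M₂ = 8, y₂ ≡ 7 mod 11. z = 5×11×3 + 3×8×7 ≡ 69 mod 88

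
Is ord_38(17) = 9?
Powers of 17 mod 38: 17^1≡17, 17^2≡23, 17^3≡11, 17^4≡35, 17^5≡25, 17^6≡7, 17^7≡5, 17^8≡9, 17^9≡1. First k with 17^k≡1 is k=9. Yes, ord_38(17) = 9.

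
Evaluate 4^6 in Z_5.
Using Fermat: 4^{4} ≡ 1 mod 5. 6 ≡ 2 mod 4. So 4^{6} ≡ 4^{2} ≡ 1 mod 5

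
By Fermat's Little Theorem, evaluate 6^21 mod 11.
By Fermat: 6^{10} ≡ 1 mod 11. 21 = 2×10 + 1. So 6^{21} ≡ 6^{1} ≡ 6 mod 11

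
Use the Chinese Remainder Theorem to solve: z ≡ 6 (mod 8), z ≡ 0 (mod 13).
M = 8 × 13 = 104. M₁ = 13, y₁ ≡ 5 (mod 8). M₂ = 8, y₂ ≡ 5 (mod 13). z = 6×13×5 + 0×8×5 ≡ 78 (mod 104)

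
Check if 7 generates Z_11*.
ord_11(7) divides 10. For each prime q|10: 7^{5}≡10, 7^{2}≡5, none ≡ 1. So 7 has order 10 and is a primitive root mod 11.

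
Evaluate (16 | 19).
(16/19) = 16^{9} mod 19 = 1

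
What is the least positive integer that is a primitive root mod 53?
g = 2. For each prime q|52: 2^{26}≡52, 2^{4}≡16, none ≡ 1, so ord_53(2) = 52 and 2 is a primitive root.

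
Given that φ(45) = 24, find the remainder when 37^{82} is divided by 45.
By Euler: 37^{24} ≡ 1 mod 45 since gcd(37, 45) = 1. 82 = 3×24 + 10. So 37^{82} ≡ 37^{10} ≡ 19 mod 45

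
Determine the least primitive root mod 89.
g = 3. Powers: [3, 9, 27, 81, 65, 17, 51, 64, 14, ...] generates all 88 non-zero residues.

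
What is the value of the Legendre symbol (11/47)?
(11/47) = 11^{23} mod 47 = -1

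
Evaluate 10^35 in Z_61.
By repeated squaring (mod 61): 10^{1}≡10, 10^{2}≡39, 10^{4}≡57, 10^{8}≡16, 10^{16}≡12, 10^{32}≡22. Then 10^{35} = 10^{32+2+1} ≡ 22 × 39 × 10 ≡ 40 (mod 61)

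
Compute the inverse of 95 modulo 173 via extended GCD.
Extended GCD: 95(51) + 173(-28) = 1. So 95^(-1) ≡ 51 mod 173. Verify: 95 × 51 = 4845 ≡ 1 mod 173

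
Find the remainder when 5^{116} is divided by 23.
By Fermat: 5^{22} ≡ 1 (mod 23). 116 = 5×22 + 6. So 5^{116} ≡ 5^{6} ≡ 8 (mod 23)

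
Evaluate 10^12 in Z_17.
By repeated squaring mod 17: 10^{1}≡10, 10^{2}≡15, 10^{4}≡4, 10^{8}≡16. Then 10^{12} = 10^{8+4} ≡ 16 × 4 ≡ 13 mod 17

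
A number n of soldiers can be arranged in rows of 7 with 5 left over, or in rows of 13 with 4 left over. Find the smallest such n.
M = 7 × 13 = 91. M₁ = 13, y₁ ≡ 6 (mod 7). M₂ = 7, y₂ ≡ 2 (mod 13). n = 5×13×6 + 4×7×2 ≡ 82 (mod 91)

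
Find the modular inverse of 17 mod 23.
Since 23 is prime, by Fermat 17^(-1) ≡ 17^{21} ≡ 19 mod 23. Verify: 17 × 19 = 323 ≡ 1 mod 23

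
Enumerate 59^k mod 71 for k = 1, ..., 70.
59^1, 59^2, ..., 59^{70} mod 71: [59, 2, 47, 4, 23, 8, 46, 16, 21, 32, 42, 64, 13, 57, 26, 43, 52, 15, 33, 30, 66, 60, 61, 49, 51, 27, 31, 54, 62, 37, 53, 3, 35, 6, 70, 12, 69, 24, 67, 48, 63, 25, 55, 50, 39, 29, 7, 58, 14, 45, 28, 19, 56, 38, 41, 5, 11, 10, 22, 20, 44, 40, 17, 9, 34, 18, 68, 36, 65, 1]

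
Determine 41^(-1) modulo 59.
Since 59 is prime, by Fermat 41^(-1) ≡ 41^{57} ≡ 36 mod 59. Verify: 41 × 36 = 1476 ≡ 1 mod 59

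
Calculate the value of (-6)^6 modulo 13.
By repeated squaring (mod 13): (-6)^{1}≡7, (-6)^{2}≡10, (-6)^{4}≡9. Then (-6)^{6} = (-6)^{4+2} ≡ 9 × 10 ≡ 12 (mod 13)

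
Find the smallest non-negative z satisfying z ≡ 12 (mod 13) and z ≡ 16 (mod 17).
M = 13 × 17 = 221. M₁ = 17, y₁ ≡ 10 (mod 13). M₂ = 13, y₂ ≡ 4 (mod 17). z = 12×17×10 + 16×13×4 ≡ 220 (mod 221)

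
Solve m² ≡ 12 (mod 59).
The square roots of 12 mod 59 are 22 and 37. Verify: 22² = 484 ≡ 12 (mod 59)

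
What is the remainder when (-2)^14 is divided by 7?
Using Fermat: (-2)^{6} ≡ 1 mod 7. 14 ≡ 2 mod 6. So (-2)^{14} ≡ (-2)^{2} ≡ 4 mod 7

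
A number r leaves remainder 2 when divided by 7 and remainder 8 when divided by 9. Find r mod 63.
M = 7 × 9 = 63. M₁ = 9, y₁ ≡ 4 mod 7. M₂ = 7, y₂ ≡ 4 mod 9. r = 2×9×4 + 8×7×4 ≡ 44 mod 63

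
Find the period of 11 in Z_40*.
Powers of 11 mod 40: 11^1≡11, 11^2≡1. So the order of 11 is 2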